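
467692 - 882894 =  - 415202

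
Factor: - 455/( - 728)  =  2^( - 3 )*5^1 = 5/8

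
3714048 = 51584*72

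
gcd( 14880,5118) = 6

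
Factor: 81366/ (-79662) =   -  11^( - 1 )*17^( - 1 )*191^1 = - 191/187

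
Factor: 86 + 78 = 164 =2^2*41^1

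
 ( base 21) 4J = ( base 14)75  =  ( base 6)251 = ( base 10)103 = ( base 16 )67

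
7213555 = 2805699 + 4407856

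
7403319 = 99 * 74781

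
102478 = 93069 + 9409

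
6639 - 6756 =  - 117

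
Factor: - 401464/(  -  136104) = 3^( - 1 )*7^1*53^(- 1 )*67^1 = 469/159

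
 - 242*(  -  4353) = 1053426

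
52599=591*89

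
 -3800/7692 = -1 + 973/1923  =  - 0.49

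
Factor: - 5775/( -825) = 7 = 7^1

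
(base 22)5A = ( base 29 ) 44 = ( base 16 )78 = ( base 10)120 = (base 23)55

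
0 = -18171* 0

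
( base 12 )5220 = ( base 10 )8952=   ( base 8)21370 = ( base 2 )10001011111000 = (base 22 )IAK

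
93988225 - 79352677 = 14635548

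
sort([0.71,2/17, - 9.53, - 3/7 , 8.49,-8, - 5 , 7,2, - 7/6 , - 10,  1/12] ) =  [ - 10,  -  9.53, - 8, - 5, - 7/6, - 3/7, 1/12, 2/17, 0.71,  2,  7, 8.49] 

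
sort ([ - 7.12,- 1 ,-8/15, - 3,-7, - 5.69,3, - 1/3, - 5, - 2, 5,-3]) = [ - 7.12, - 7, - 5.69, - 5,-3, - 3, -2, - 1, - 8/15,-1/3, 3,5]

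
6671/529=6671/529 = 12.61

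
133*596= 79268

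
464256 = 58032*8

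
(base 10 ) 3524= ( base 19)9e9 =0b110111000100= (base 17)C35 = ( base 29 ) 45f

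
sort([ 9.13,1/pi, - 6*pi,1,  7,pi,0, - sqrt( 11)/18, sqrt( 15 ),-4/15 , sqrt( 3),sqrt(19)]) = [ - 6*pi,-4/15, - sqrt(11 ) /18,0,  1/pi,1, sqrt(3),pi, sqrt ( 15 ),sqrt(19 ),7,9.13 ] 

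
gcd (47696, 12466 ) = 542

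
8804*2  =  17608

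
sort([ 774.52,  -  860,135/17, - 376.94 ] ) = [-860, - 376.94,135/17  ,  774.52 ]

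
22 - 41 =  - 19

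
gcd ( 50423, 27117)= 1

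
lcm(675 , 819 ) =61425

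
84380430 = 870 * 96989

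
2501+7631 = 10132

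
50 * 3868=193400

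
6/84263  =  6/84263 = 0.00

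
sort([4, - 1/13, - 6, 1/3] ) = [ - 6, - 1/13,1/3, 4 ] 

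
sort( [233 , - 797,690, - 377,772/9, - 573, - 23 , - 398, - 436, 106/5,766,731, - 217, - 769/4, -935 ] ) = [ - 935, - 797,-573, - 436, - 398, - 377, - 217, - 769/4,-23,  106/5, 772/9,233 , 690 , 731,766 ] 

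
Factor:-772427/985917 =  - 3^(  -  1)*31^1 * 24917^1*328639^( - 1)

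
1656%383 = 124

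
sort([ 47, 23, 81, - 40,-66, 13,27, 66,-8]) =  [ -66, - 40,-8,13, 23, 27, 47, 66, 81]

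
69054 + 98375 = 167429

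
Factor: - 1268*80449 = - 2^2*317^1*80449^1 = - 102009332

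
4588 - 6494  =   -1906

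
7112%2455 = 2202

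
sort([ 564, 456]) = [ 456, 564 ]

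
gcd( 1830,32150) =10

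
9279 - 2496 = 6783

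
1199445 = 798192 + 401253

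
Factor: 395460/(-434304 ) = -2^ (- 5 )*5^1 * 13^2 * 29^( - 1) = - 845/928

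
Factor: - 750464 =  - 2^7*11^1*13^1*41^1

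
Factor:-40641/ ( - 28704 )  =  2^( -5 )*13^(-1 )*19^1*31^1 = 589/416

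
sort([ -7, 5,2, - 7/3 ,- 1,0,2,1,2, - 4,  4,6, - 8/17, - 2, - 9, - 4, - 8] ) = [ - 9,-8, - 7 , - 4, - 4, - 7/3 , - 2,- 1, - 8/17,0,1,2,2,2, 4,5,  6] 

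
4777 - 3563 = 1214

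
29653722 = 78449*378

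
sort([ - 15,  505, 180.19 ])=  [ - 15, 180.19,505]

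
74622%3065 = 1062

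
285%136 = 13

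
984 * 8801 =8660184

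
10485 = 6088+4397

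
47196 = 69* 684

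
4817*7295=35140015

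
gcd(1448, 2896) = 1448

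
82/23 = 3 + 13/23= 3.57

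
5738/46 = 2869/23 = 124.74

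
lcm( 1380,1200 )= 27600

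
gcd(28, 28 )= 28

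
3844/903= 3844/903 = 4.26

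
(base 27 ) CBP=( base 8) 21556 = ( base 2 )10001101101110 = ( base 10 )9070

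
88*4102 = 360976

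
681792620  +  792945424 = 1474738044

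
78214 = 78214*1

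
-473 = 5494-5967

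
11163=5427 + 5736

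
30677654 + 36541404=67219058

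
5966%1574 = 1244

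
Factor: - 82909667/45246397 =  - 7^( - 1)*41^1 * 2022187^1*6463771^ (  -  1) 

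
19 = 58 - 39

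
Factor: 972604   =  2^2*17^1*14303^1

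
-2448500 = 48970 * ( - 50) 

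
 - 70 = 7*( - 10)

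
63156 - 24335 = 38821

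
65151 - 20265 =44886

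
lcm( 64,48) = 192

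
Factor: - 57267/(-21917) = 81/31=3^4 *31^( - 1)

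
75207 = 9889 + 65318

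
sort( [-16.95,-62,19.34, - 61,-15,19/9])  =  [ - 62 , -61, -16.95, - 15,19/9, 19.34] 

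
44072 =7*6296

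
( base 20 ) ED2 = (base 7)23043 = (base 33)5CL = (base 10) 5862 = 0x16e6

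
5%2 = 1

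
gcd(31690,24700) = 10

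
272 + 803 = 1075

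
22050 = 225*98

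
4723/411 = 11+202/411 = 11.49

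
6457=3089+3368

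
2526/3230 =1263/1615 =0.78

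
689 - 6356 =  - 5667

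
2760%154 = 142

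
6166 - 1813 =4353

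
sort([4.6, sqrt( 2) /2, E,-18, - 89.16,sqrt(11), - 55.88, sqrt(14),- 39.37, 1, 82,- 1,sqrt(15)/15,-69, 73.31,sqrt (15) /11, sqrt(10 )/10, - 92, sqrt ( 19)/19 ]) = [ - 92,-89.16,  -  69, - 55.88, - 39.37,-18,  -  1,  sqrt( 19 ) /19,sqrt( 15)/15,sqrt(10)/10, sqrt(15)/11,sqrt(2 )/2,  1,E, sqrt(11 ), sqrt(14), 4.6, 73.31,82] 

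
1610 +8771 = 10381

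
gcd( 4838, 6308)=2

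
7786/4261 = 1 + 3525/4261 =1.83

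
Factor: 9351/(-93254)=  - 2^( - 1) * 3^2*7^ ( - 1 )*1039^1*6661^(-1 )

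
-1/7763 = -1/7763 = - 0.00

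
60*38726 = 2323560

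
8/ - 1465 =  - 8/1465  =  -0.01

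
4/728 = 1/182 = 0.01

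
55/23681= 55/23681 = 0.00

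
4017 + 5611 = 9628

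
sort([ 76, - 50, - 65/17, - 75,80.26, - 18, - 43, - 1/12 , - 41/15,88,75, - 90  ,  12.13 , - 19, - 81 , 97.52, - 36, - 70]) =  [ - 90, - 81, - 75,  -  70 , - 50, - 43,  -  36, - 19, - 18,-65/17, - 41/15,  -  1/12,12.13, 75,76,80.26,  88,97.52 ] 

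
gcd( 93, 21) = 3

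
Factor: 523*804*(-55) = -23127060 = - 2^2 *3^1*5^1*11^1 * 67^1*523^1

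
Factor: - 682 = -2^1*11^1*31^1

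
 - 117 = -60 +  - 57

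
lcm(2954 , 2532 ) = 17724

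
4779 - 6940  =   - 2161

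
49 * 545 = 26705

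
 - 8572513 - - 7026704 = -1545809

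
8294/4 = 2073 + 1/2= 2073.50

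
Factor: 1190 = 2^1*5^1*7^1*17^1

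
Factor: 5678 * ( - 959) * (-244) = 2^3 * 7^1*17^1*61^1 *137^1*167^1  =  1328629288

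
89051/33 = 2698+17/33 = 2698.52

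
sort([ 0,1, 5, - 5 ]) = [ - 5, 0, 1, 5] 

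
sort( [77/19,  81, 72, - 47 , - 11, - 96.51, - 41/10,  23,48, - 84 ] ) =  [ - 96.51, - 84, - 47, - 11, - 41/10,77/19,23,48  ,  72,81]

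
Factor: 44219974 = 2^1*22109987^1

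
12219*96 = 1173024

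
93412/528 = 176 + 11/12 = 176.92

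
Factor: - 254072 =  - 2^3*7^1 *13^1 * 349^1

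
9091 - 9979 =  - 888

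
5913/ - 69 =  - 86 + 7/23 = - 85.70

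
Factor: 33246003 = 3^1 * 7^1  *  67^1*23629^1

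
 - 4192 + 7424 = 3232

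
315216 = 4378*72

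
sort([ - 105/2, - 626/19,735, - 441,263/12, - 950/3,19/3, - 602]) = [ - 602, - 441 , - 950/3, - 105/2, - 626/19,19/3,263/12,735] 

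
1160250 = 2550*455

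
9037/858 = 10+ 457/858 = 10.53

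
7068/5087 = 7068/5087 = 1.39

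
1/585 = 1/585 = 0.00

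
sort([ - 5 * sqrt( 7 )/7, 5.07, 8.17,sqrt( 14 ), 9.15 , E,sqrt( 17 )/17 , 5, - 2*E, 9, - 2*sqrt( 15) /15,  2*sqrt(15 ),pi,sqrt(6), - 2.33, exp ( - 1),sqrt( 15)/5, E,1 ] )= [-2*E , - 2.33,- 5*sqrt( 7) /7, - 2*sqrt( 15) /15,  sqrt( 17)/17, exp(  -  1 ),sqrt(15 ) /5, 1,  sqrt( 6) , E, E , pi , sqrt(14) , 5,5.07,2*sqrt (15 ),  8.17,  9 , 9.15]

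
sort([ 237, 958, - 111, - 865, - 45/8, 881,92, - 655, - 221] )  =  [-865,- 655, - 221, - 111 , - 45/8,92,237,881,958] 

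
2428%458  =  138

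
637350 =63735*10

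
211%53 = 52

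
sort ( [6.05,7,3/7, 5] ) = [ 3/7,5,6.05,7] 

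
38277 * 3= 114831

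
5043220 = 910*5542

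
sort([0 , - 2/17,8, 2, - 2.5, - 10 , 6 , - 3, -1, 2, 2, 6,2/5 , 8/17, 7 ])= [ - 10, - 3,- 2.5, - 1, - 2/17,0, 2/5, 8/17, 2, 2,2 , 6,6, 7,8]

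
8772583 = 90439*97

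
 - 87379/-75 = 87379/75 = 1165.05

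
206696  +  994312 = 1201008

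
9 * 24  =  216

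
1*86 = 86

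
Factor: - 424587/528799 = - 3^1*141529^1*528799^( - 1 ) 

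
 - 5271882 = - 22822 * 231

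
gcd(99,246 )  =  3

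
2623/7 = 374 + 5/7 = 374.71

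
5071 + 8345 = 13416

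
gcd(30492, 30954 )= 462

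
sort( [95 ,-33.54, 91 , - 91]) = [ - 91, - 33.54, 91,95]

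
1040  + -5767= - 4727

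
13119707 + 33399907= 46519614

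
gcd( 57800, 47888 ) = 8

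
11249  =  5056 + 6193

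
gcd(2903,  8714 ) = 1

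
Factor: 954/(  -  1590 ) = -3^1 *5^( - 1 ) = - 3/5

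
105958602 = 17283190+88675412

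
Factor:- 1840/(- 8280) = 2/9= 2^1*3^( - 2 ) 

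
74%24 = 2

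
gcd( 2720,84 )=4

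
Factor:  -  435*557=-3^1*5^1 * 29^1 * 557^1=- 242295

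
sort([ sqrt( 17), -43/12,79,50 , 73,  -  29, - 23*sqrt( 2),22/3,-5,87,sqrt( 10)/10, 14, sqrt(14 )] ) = [- 23 * sqrt(2 ), - 29, - 5, - 43/12,sqrt(10) /10,sqrt ( 14 ),sqrt( 17),22/3, 14,50,73,79,  87]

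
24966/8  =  3120+3/4  =  3120.75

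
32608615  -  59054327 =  - 26445712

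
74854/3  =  74854/3 = 24951.33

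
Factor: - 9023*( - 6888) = 2^3*3^1 * 7^2 * 41^1*1289^1   =  62150424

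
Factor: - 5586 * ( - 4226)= 2^2*3^1*7^2*19^1*2113^1 = 23606436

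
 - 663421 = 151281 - 814702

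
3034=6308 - 3274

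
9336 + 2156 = 11492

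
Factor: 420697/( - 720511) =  - 11^( - 1 )*17^( -1)*47^1*3853^( - 1 )*8951^1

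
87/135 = 29/45 = 0.64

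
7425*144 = 1069200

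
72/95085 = 8/10565 = 0.00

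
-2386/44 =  - 1193/22 = -  54.23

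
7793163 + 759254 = 8552417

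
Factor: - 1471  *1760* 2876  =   - 7445848960= - 2^7 *5^1*11^1*719^1*1471^1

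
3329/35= 3329/35=95.11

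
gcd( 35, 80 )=5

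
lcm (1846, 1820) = 129220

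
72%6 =0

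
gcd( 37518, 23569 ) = 481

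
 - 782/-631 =1+ 151/631 = 1.24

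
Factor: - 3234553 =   -  7^1*462079^1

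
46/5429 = 46/5429 = 0.01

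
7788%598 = 14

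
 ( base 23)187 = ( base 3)222200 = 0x2d0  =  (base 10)720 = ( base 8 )1320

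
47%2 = 1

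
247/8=30 + 7/8= 30.88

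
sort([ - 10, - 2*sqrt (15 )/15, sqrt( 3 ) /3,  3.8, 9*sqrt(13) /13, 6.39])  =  [ - 10, - 2*sqrt ( 15) /15, sqrt( 3) /3, 9 * sqrt(13 )/13, 3.8,6.39]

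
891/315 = 2+29/35 = 2.83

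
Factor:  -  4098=-2^1*3^1 *683^1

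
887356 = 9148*97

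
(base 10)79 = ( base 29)2l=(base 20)3j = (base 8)117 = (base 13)61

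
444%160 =124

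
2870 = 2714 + 156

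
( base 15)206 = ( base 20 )12G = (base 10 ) 456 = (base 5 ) 3311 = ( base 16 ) 1c8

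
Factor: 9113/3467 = 13^1*701^1 * 3467^( - 1) 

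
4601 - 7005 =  - 2404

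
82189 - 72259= 9930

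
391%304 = 87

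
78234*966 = 75574044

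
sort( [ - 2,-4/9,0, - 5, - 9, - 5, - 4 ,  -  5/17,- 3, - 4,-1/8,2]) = [ -9,-5,-5,- 4, - 4,-3,-2, - 4/9,-5/17, - 1/8,0,2] 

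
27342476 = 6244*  4379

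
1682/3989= 1682/3989 = 0.42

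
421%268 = 153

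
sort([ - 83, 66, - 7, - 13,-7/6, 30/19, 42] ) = [ - 83, - 13,-7, - 7/6,  30/19, 42,66 ] 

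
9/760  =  9/760 = 0.01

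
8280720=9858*840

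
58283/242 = 58283/242  =  240.84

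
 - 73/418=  - 73/418=- 0.17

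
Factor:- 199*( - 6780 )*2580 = 3480987600 = 2^4*3^2*5^2*43^1*113^1*199^1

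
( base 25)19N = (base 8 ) 1551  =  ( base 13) 522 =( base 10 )873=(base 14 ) 465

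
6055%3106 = 2949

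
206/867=206/867 = 0.24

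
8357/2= 4178 + 1/2 =4178.50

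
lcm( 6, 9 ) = 18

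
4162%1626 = 910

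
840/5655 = 56/377 = 0.15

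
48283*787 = 37998721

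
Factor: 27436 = 2^2*19^3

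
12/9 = 1 + 1/3 = 1.33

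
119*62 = 7378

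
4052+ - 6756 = - 2704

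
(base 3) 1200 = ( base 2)101101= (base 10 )45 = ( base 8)55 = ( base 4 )231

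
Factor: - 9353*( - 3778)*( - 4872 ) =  - 2^4* 3^1* 7^1*29^1*47^1*199^1*1889^1 = - 172155208848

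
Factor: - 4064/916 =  - 1016/229=- 2^3*127^1 *229^(  -  1) 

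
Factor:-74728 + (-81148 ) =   -  2^2*7^1*19^1*293^1 = -155876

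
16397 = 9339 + 7058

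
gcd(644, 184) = 92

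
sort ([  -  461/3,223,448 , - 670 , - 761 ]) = [  -  761, - 670, - 461/3,223 , 448]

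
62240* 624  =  38837760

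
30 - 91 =-61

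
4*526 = 2104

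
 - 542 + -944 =-1486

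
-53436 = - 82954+29518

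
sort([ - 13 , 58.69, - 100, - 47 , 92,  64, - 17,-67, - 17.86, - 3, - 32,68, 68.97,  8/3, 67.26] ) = [ - 100, - 67, - 47, - 32, - 17.86, - 17, - 13, - 3,8/3,58.69,64, 67.26,68,68.97,92 ]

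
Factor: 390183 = 3^1*83^1*1567^1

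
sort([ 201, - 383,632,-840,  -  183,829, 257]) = [ - 840, -383, - 183,201, 257, 632,829]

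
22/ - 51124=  - 11/25562 = - 0.00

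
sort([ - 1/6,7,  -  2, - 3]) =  [ - 3, - 2,  -  1/6, 7] 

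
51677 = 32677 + 19000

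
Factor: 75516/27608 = 2^( - 1 )*3^1 * 17^( - 1)*31^1 =93/34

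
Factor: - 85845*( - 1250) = 107306250 = 2^1*3^1*5^5*59^1*97^1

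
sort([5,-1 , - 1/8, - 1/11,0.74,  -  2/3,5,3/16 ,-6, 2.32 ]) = [  -  6, - 1, - 2/3, - 1/8,  -  1/11, 3/16 , 0.74, 2.32,5, 5]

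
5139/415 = 12 + 159/415 = 12.38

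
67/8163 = 67/8163  =  0.01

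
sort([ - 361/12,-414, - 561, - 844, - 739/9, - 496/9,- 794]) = [ - 844,-794, - 561, - 414, - 739/9, - 496/9,-361/12 ]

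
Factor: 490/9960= 49/996 =2^( - 2)*3^( - 1)*7^2 * 83^(  -  1)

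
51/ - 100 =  - 1+49/100  =  - 0.51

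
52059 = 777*67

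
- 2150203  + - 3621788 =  - 5771991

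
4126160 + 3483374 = 7609534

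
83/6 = 13 + 5/6 = 13.83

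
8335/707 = 8335/707  =  11.79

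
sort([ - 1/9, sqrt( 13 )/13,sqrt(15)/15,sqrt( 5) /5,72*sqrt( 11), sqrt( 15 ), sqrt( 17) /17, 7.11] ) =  [ - 1/9, sqrt( 17)/17, sqrt(15)/15, sqrt( 13 )/13, sqrt ( 5)/5, sqrt( 15 ), 7.11 , 72*sqrt( 11 )]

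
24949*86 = 2145614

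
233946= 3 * 77982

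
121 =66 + 55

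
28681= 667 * 43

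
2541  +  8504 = 11045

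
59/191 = 59/191 = 0.31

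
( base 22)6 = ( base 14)6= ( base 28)6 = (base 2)110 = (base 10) 6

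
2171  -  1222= 949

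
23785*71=1688735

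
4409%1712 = 985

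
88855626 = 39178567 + 49677059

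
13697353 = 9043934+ 4653419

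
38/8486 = 19/4243 = 0.00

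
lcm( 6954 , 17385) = 34770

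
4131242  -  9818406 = -5687164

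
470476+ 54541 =525017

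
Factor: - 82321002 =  - 2^1 *3^3*23^1*79^1*839^1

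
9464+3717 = 13181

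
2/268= 1/134 = 0.01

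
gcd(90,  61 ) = 1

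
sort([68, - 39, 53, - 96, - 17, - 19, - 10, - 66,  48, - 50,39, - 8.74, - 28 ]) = [ - 96, - 66,  -  50, - 39, - 28, - 19, - 17, -10, - 8.74, 39, 48,53,68 ]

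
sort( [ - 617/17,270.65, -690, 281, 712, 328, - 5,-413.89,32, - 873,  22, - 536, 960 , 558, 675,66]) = [ - 873, - 690, - 536, - 413.89, - 617/17,- 5,  22, 32,66, 270.65, 281,  328, 558  ,  675, 712, 960]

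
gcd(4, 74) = 2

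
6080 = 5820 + 260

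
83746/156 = 536 + 5/6  =  536.83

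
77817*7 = 544719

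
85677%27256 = 3909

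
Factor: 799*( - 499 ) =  - 17^1*47^1* 499^1 = - 398701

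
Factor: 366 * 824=301584 = 2^4*3^1*61^1*103^1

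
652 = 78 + 574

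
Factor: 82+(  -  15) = 67 = 67^1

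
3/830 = 3/830 = 0.00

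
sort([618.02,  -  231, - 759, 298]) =[ - 759,-231,  298,618.02]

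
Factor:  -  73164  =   - 2^2*3^1*7^1 * 13^1* 67^1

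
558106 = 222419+335687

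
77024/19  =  4053+ 17/19 = 4053.89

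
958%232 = 30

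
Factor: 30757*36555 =3^1*5^1*2437^1*30757^1 = 1124322135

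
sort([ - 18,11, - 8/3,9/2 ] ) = [ - 18,  -  8/3,9/2,11 ] 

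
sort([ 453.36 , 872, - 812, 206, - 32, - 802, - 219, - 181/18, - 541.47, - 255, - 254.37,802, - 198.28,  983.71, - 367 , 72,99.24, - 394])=[-812 , - 802, - 541.47, - 394, -367, - 255 ,- 254.37, - 219,-198.28, - 32, - 181/18,72, 99.24,206,453.36,802,872,983.71]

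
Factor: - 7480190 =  - 2^1*5^1*748019^1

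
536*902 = 483472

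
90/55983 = 30/18661 = 0.00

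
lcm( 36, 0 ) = 0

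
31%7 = 3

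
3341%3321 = 20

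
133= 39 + 94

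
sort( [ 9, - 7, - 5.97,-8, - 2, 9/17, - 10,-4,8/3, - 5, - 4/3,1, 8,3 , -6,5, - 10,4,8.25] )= [ - 10,- 10, - 8, - 7, - 6, - 5.97,  -  5, - 4, - 2, - 4/3,9/17,1,8/3, 3,4 , 5,8, 8.25,9 ]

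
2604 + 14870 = 17474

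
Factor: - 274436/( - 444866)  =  314/509 = 2^1*157^1*509^( - 1)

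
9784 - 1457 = 8327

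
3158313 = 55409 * 57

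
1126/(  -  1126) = -1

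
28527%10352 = 7823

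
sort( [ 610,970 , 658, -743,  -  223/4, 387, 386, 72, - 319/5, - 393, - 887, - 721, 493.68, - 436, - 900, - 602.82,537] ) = [ - 900, - 887, - 743, -721, - 602.82, - 436, - 393, - 319/5, - 223/4,72 , 386,387  ,  493.68,  537,610,658,970] 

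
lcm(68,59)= 4012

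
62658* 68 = 4260744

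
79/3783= 79/3783 = 0.02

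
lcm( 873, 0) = 0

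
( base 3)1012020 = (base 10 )870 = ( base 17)303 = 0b1101100110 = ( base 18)2c6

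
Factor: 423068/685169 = 2^2 * 105767^1*685169^(  -  1)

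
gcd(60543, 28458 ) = 279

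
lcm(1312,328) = 1312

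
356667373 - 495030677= - 138363304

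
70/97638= 35/48819 = 0.00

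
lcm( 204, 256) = 13056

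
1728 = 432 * 4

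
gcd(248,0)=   248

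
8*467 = 3736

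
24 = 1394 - 1370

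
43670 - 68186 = -24516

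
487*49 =23863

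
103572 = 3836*27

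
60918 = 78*781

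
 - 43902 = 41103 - 85005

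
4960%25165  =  4960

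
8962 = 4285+4677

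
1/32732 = 1/32732=0.00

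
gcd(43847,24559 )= 1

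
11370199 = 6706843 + 4663356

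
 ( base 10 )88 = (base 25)3d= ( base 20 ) 48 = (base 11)80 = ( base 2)1011000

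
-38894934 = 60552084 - 99447018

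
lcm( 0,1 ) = 0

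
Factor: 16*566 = 9056 = 2^5*283^1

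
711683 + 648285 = 1359968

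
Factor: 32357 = 13^1 *19^1 * 131^1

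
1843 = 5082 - 3239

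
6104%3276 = 2828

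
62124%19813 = 2685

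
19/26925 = 19/26925 =0.00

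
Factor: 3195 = 3^2*5^1*71^1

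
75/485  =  15/97 = 0.15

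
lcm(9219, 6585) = 46095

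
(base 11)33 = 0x24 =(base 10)36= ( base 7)51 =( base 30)16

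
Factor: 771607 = 771607^1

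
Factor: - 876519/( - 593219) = 3^2*7^1*11^( - 1 ) * 199^( - 1)*271^(-1)*13913^1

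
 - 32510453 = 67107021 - 99617474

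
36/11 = 36/11 = 3.27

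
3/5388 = 1/1796 = 0.00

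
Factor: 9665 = 5^1*1933^1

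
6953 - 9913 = -2960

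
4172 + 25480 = 29652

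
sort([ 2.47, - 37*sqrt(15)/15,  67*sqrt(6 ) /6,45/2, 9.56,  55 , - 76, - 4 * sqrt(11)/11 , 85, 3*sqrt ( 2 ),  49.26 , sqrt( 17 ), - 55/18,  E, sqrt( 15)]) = [ - 76, - 37*sqrt( 15)/15 , - 55/18, - 4*sqrt( 11) /11,2.47,  E,sqrt( 15),  sqrt (17 ), 3*sqrt(2),9.56,45/2,67* sqrt (6)/6,  49.26, 55,85 ] 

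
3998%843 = 626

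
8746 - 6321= 2425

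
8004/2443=8004/2443 = 3.28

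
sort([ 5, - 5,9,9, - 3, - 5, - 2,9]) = [ - 5, - 5, - 3,  -  2 , 5 , 9,  9 , 9 ] 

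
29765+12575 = 42340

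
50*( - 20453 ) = -1022650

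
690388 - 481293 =209095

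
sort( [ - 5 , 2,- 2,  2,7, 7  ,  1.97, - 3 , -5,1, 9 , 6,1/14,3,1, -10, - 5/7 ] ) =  [-10, - 5, - 5 , -3, - 2, - 5/7,1/14,1 , 1 , 1.97 , 2, 2, 3,6, 7 , 7, 9] 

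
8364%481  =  187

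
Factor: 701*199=199^1*701^1 = 139499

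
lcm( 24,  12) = 24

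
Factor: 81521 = 11^1*7411^1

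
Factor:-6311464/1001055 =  - 2^3* 3^ ( - 1 )*5^(-1)*11^( - 1)*6067^( - 1)*788933^1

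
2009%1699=310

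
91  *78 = 7098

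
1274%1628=1274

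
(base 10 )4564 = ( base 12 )2784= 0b1000111010100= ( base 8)10724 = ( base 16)11D4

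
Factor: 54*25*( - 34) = -2^2*3^3 * 5^2*17^1 = - 45900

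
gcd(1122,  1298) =22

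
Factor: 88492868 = 2^2*23^1*961879^1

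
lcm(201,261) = 17487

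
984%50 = 34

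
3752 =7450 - 3698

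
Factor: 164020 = 2^2 * 5^1 * 59^1*139^1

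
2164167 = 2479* 873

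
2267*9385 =21275795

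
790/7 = 112+6/7 = 112.86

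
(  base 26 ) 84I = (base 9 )7524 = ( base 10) 5530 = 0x159A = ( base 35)4I0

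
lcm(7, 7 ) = 7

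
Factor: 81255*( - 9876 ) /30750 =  - 2^1*  3^1 * 5^( - 2 )* 41^( - 1 )*823^1 * 5417^1  =  - 26749146/1025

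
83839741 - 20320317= 63519424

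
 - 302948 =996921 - 1299869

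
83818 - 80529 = 3289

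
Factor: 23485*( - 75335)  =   - 1769242475 =-  5^2*7^1  *11^1*13^1*19^1*61^2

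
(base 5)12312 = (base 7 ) 2535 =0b1110111101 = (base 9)1273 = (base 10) 957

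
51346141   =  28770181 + 22575960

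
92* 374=34408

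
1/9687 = 1/9687 = 0.00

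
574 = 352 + 222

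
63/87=21/29 = 0.72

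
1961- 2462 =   -  501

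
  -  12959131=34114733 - 47073864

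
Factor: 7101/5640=2^( - 3)*3^2*5^( - 1 )*47^( - 1)*263^1 = 2367/1880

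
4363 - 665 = 3698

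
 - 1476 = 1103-2579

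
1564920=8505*184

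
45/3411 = 5/379 = 0.01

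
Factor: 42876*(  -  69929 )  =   - 2^2*3^3*397^1*69929^1 = - 2998275804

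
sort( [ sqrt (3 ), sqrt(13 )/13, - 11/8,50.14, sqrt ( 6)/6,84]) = [ - 11/8,  sqrt(13)/13,sqrt(6)/6,sqrt( 3 ),50.14, 84]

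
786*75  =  58950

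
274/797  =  274/797 = 0.34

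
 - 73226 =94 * ( -779 )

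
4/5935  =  4/5935 = 0.00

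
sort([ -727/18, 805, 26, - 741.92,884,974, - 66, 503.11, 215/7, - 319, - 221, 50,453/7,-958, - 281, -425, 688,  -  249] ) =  [-958,  -  741.92,-425,  -  319 , - 281,  -  249, - 221, - 66,-727/18, 26, 215/7, 50, 453/7, 503.11, 688,805, 884,974] 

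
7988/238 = 3994/119   =  33.56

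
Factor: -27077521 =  - 1193^1*22697^1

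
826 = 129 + 697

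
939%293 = 60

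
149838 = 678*221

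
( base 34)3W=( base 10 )134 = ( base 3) 11222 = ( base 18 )78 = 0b10000110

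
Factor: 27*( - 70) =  -2^1 * 3^3*5^1*7^1 = - 1890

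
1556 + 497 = 2053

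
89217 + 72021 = 161238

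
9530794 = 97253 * 98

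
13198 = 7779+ 5419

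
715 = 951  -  236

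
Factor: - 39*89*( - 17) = 59007 = 3^1*13^1*17^1 * 89^1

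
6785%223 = 95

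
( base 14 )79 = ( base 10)107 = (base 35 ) 32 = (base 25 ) 47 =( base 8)153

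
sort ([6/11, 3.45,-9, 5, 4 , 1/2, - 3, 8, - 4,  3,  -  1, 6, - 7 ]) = [  -  9, -7, - 4,  -  3,-1, 1/2, 6/11, 3,3.45, 4, 5,6, 8] 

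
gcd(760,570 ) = 190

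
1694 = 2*847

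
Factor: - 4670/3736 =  - 2^( - 2)*5^1 = - 5/4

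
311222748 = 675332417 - 364109669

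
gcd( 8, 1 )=1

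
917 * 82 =75194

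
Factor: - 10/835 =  - 2/167 = - 2^1 *167^( - 1) 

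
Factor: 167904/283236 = 13992/23603  =  2^3*3^1 * 11^1*53^1*23603^(-1 ) 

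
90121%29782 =775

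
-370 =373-743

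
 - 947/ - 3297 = 947/3297 = 0.29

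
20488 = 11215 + 9273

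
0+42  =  42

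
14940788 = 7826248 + 7114540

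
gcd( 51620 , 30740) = 580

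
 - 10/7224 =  - 5/3612 = -0.00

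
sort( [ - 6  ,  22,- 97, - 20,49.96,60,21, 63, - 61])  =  [ -97, - 61, - 20 , - 6,  21,22, 49.96,60, 63] 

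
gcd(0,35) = 35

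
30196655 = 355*85061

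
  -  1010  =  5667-6677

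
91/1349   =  91/1349  =  0.07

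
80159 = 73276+6883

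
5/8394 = 5/8394 = 0.00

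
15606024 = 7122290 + 8483734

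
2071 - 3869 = -1798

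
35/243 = 35/243 = 0.14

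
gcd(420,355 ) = 5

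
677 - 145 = 532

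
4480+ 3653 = 8133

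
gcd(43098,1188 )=66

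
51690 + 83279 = 134969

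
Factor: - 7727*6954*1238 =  - 2^2*3^1*19^1*61^1*619^1*7727^1= - 66522144804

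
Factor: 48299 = 48299^1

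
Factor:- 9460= - 2^2*5^1*11^1*43^1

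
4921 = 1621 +3300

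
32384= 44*736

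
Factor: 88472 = 2^3*11059^1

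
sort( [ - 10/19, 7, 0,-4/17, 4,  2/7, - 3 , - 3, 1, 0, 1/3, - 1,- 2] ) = [ - 3, - 3, - 2, - 1, - 10/19, - 4/17, 0, 0 , 2/7, 1/3,1,4, 7] 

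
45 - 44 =1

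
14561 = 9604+4957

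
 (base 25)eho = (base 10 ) 9199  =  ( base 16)23EF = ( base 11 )6A03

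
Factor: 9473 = 9473^1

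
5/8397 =5/8397 = 0.00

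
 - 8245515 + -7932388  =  -16177903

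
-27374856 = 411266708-438641564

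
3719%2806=913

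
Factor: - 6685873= - 401^1 * 16673^1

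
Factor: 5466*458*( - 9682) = - 2^3*3^1*47^1*103^1*229^1*911^1 =-24238189896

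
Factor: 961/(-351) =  - 3^(-3 )*13^( - 1 )*31^2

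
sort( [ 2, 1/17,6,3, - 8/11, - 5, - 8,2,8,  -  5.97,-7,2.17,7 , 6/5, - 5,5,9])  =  [  -  8 , - 7, - 5.97, - 5 , - 5 , - 8/11, 1/17, 6/5, 2,2, 2.17,3,  5,6,7,8,9 ]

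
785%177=77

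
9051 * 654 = 5919354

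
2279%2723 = 2279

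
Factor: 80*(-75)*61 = - 366000=-2^4*3^1*5^3*61^1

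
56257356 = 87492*643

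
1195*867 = 1036065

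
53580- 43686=9894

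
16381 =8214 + 8167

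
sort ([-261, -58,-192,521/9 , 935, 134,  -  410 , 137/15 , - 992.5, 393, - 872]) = [  -  992.5, - 872, - 410,-261, - 192, - 58,137/15, 521/9, 134, 393, 935 ]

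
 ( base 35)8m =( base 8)456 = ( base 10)302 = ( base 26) BG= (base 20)F2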